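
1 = 1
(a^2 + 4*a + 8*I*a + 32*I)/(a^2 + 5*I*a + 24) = (a + 4)/(a - 3*I)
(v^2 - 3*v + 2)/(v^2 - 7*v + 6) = (v - 2)/(v - 6)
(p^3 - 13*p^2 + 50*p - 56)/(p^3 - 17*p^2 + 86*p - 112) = (p - 4)/(p - 8)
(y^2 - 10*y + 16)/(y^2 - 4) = (y - 8)/(y + 2)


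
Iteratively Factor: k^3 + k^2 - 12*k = (k + 4)*(k^2 - 3*k) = (k - 3)*(k + 4)*(k)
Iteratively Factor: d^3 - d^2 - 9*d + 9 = (d - 1)*(d^2 - 9) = (d - 3)*(d - 1)*(d + 3)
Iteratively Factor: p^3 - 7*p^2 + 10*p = (p)*(p^2 - 7*p + 10) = p*(p - 2)*(p - 5)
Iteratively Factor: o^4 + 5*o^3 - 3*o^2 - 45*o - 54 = (o + 3)*(o^3 + 2*o^2 - 9*o - 18) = (o - 3)*(o + 3)*(o^2 + 5*o + 6) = (o - 3)*(o + 3)^2*(o + 2)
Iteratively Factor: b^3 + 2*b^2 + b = (b + 1)*(b^2 + b) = (b + 1)^2*(b)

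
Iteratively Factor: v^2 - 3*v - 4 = (v - 4)*(v + 1)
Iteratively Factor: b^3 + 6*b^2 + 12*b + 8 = (b + 2)*(b^2 + 4*b + 4) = (b + 2)^2*(b + 2)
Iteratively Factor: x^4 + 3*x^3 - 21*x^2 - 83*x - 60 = (x + 4)*(x^3 - x^2 - 17*x - 15) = (x + 3)*(x + 4)*(x^2 - 4*x - 5) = (x + 1)*(x + 3)*(x + 4)*(x - 5)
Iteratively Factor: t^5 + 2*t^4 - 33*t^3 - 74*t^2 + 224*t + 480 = (t + 4)*(t^4 - 2*t^3 - 25*t^2 + 26*t + 120) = (t - 5)*(t + 4)*(t^3 + 3*t^2 - 10*t - 24) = (t - 5)*(t - 3)*(t + 4)*(t^2 + 6*t + 8) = (t - 5)*(t - 3)*(t + 2)*(t + 4)*(t + 4)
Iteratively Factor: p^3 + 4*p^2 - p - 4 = (p - 1)*(p^2 + 5*p + 4) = (p - 1)*(p + 4)*(p + 1)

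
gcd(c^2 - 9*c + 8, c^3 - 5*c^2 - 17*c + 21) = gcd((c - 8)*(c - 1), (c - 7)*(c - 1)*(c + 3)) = c - 1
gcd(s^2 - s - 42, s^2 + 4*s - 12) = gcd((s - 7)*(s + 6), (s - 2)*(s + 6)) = s + 6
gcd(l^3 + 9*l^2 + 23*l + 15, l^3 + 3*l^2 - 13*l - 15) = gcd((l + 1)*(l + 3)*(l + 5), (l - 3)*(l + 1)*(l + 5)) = l^2 + 6*l + 5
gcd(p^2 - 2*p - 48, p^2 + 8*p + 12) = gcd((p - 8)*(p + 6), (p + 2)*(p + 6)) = p + 6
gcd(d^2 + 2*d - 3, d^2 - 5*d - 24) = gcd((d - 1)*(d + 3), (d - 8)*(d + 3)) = d + 3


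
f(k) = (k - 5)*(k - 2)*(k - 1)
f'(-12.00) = 641.00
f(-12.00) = -3094.00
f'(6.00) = 29.00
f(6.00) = 20.00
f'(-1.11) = 38.46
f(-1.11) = -40.09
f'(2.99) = -4.02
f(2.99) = -3.96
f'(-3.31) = 102.83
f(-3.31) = -190.18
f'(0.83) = 5.79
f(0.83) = -0.83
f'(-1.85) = 56.87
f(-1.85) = -75.16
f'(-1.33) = 43.59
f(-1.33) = -49.11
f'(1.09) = 3.12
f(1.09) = 0.32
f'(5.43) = 18.57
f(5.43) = 6.53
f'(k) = (k - 5)*(k - 2) + (k - 5)*(k - 1) + (k - 2)*(k - 1)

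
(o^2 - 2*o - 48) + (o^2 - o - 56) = 2*o^2 - 3*o - 104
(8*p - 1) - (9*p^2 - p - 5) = -9*p^2 + 9*p + 4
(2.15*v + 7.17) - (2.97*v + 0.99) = 6.18 - 0.82*v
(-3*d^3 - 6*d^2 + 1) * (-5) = 15*d^3 + 30*d^2 - 5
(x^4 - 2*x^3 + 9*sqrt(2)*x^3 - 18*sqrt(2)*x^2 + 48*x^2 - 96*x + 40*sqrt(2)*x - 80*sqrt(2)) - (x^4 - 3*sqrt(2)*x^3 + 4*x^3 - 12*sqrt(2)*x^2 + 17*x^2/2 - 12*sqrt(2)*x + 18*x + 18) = -6*x^3 + 12*sqrt(2)*x^3 - 6*sqrt(2)*x^2 + 79*x^2/2 - 114*x + 52*sqrt(2)*x - 80*sqrt(2) - 18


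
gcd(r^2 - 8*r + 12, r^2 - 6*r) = r - 6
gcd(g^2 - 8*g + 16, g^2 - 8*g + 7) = 1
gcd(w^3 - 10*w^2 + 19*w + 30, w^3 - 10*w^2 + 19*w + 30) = w^3 - 10*w^2 + 19*w + 30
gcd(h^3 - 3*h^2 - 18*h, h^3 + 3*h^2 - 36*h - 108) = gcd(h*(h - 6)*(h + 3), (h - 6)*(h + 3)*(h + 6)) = h^2 - 3*h - 18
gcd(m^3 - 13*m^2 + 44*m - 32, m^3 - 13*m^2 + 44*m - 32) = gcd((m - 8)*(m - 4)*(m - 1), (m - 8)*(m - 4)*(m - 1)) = m^3 - 13*m^2 + 44*m - 32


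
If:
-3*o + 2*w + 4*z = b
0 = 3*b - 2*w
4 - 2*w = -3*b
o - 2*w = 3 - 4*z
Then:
No Solution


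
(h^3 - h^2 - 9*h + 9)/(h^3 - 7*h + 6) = (h - 3)/(h - 2)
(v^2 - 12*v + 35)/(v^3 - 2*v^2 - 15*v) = (v - 7)/(v*(v + 3))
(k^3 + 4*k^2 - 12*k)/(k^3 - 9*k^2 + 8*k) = (k^2 + 4*k - 12)/(k^2 - 9*k + 8)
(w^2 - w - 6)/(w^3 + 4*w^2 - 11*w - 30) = 1/(w + 5)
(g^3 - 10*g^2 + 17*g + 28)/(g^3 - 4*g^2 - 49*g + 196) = (g + 1)/(g + 7)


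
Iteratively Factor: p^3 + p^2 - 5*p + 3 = (p + 3)*(p^2 - 2*p + 1) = (p - 1)*(p + 3)*(p - 1)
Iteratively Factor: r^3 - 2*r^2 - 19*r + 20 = (r - 5)*(r^2 + 3*r - 4) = (r - 5)*(r + 4)*(r - 1)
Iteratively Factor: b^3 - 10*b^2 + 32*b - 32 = (b - 2)*(b^2 - 8*b + 16) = (b - 4)*(b - 2)*(b - 4)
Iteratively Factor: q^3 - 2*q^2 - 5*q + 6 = (q + 2)*(q^2 - 4*q + 3) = (q - 3)*(q + 2)*(q - 1)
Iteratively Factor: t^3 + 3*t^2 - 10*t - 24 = (t - 3)*(t^2 + 6*t + 8) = (t - 3)*(t + 4)*(t + 2)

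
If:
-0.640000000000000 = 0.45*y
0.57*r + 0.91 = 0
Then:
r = -1.60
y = -1.42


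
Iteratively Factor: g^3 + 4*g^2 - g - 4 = (g + 1)*(g^2 + 3*g - 4) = (g + 1)*(g + 4)*(g - 1)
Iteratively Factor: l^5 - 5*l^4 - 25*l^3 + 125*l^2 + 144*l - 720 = (l + 3)*(l^4 - 8*l^3 - l^2 + 128*l - 240) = (l - 3)*(l + 3)*(l^3 - 5*l^2 - 16*l + 80) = (l - 5)*(l - 3)*(l + 3)*(l^2 - 16) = (l - 5)*(l - 3)*(l + 3)*(l + 4)*(l - 4)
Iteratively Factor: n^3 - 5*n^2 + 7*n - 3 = (n - 3)*(n^2 - 2*n + 1) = (n - 3)*(n - 1)*(n - 1)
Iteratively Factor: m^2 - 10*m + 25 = (m - 5)*(m - 5)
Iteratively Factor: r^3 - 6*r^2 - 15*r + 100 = (r + 4)*(r^2 - 10*r + 25) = (r - 5)*(r + 4)*(r - 5)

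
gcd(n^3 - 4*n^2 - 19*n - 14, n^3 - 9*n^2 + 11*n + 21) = n^2 - 6*n - 7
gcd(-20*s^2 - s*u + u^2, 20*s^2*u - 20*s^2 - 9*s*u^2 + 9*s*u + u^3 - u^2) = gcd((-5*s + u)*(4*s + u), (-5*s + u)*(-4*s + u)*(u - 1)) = 5*s - u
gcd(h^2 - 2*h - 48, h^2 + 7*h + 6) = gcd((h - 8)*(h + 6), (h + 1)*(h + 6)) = h + 6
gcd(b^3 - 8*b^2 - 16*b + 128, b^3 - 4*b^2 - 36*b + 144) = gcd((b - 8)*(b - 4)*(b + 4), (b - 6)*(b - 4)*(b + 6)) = b - 4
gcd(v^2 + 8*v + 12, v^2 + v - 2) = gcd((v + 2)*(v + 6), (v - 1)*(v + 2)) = v + 2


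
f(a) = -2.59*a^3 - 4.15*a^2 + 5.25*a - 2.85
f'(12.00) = -1213.23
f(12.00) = -5012.97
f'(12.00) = -1213.23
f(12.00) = -5012.97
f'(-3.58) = -64.62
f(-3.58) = 44.00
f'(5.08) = -237.43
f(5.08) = -422.82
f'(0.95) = -9.65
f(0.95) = -3.83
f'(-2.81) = -32.78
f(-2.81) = 7.10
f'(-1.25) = 3.48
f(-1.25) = -10.84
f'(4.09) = -158.67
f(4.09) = -228.00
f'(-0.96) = 6.06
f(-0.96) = -9.42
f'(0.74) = -5.15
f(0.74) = -2.29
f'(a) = -7.77*a^2 - 8.3*a + 5.25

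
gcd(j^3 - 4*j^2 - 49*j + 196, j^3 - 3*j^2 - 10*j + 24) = j - 4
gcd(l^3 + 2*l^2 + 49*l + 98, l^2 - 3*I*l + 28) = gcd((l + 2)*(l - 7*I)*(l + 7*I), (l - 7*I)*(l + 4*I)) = l - 7*I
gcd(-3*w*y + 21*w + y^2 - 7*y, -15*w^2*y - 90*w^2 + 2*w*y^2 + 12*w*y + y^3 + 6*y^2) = -3*w + y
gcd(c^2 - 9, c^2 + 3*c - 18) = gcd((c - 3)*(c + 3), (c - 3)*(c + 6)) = c - 3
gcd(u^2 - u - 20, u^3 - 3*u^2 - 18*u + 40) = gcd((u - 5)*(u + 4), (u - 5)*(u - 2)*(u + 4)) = u^2 - u - 20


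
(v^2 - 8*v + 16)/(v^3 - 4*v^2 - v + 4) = (v - 4)/(v^2 - 1)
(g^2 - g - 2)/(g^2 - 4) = (g + 1)/(g + 2)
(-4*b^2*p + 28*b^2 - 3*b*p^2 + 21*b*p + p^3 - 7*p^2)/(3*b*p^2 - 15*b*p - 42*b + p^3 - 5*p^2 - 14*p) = (-4*b^2 - 3*b*p + p^2)/(3*b*p + 6*b + p^2 + 2*p)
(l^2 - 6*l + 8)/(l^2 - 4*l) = (l - 2)/l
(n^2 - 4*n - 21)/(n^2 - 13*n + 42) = (n + 3)/(n - 6)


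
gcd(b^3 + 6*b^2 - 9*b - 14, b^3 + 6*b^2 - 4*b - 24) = b - 2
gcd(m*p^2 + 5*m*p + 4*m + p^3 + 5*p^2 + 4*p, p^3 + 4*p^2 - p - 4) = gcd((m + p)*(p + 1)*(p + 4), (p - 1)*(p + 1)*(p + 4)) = p^2 + 5*p + 4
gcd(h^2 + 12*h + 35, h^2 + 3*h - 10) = h + 5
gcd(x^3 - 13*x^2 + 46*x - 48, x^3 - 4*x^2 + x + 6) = x^2 - 5*x + 6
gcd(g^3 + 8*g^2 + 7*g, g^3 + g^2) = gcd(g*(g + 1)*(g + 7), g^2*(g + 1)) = g^2 + g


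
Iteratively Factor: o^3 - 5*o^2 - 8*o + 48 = (o + 3)*(o^2 - 8*o + 16) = (o - 4)*(o + 3)*(o - 4)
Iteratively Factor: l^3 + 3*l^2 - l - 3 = (l + 3)*(l^2 - 1) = (l + 1)*(l + 3)*(l - 1)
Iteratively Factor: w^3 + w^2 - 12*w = (w)*(w^2 + w - 12) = w*(w - 3)*(w + 4)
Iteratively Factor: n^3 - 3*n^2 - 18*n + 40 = (n + 4)*(n^2 - 7*n + 10) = (n - 5)*(n + 4)*(n - 2)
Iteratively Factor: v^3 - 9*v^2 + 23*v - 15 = (v - 5)*(v^2 - 4*v + 3) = (v - 5)*(v - 3)*(v - 1)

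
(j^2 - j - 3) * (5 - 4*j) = -4*j^3 + 9*j^2 + 7*j - 15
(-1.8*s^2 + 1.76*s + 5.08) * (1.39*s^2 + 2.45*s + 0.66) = -2.502*s^4 - 1.9636*s^3 + 10.1852*s^2 + 13.6076*s + 3.3528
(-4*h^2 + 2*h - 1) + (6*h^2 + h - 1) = 2*h^2 + 3*h - 2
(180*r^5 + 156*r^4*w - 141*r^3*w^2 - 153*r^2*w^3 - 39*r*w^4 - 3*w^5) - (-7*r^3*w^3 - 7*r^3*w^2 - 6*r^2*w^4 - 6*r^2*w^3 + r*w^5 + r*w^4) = 180*r^5 + 156*r^4*w + 7*r^3*w^3 - 134*r^3*w^2 + 6*r^2*w^4 - 147*r^2*w^3 - r*w^5 - 40*r*w^4 - 3*w^5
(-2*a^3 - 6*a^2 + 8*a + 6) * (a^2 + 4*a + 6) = -2*a^5 - 14*a^4 - 28*a^3 + 2*a^2 + 72*a + 36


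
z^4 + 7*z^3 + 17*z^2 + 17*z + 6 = (z + 1)^2*(z + 2)*(z + 3)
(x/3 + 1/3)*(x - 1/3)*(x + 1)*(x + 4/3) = x^4/3 + x^3 + 23*x^2/27 + x/27 - 4/27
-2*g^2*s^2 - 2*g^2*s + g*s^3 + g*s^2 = s*(-2*g + s)*(g*s + g)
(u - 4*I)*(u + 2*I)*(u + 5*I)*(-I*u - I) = -I*u^4 + 3*u^3 - I*u^3 + 3*u^2 - 18*I*u^2 + 40*u - 18*I*u + 40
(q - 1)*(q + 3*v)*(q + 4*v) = q^3 + 7*q^2*v - q^2 + 12*q*v^2 - 7*q*v - 12*v^2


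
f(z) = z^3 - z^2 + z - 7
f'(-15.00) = 706.00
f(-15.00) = -3622.00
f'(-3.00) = 34.00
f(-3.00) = -46.00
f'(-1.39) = 9.58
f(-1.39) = -13.01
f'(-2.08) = 18.14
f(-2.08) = -22.41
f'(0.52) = 0.77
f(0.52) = -6.61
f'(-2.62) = 26.83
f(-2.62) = -34.47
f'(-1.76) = 13.81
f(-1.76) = -17.31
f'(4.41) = 50.52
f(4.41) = 63.73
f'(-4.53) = 71.62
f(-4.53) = -125.01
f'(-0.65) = 3.57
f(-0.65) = -8.35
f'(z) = 3*z^2 - 2*z + 1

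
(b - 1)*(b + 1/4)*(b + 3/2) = b^3 + 3*b^2/4 - 11*b/8 - 3/8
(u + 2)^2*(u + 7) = u^3 + 11*u^2 + 32*u + 28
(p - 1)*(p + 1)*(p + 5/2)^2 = p^4 + 5*p^3 + 21*p^2/4 - 5*p - 25/4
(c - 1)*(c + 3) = c^2 + 2*c - 3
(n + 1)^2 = n^2 + 2*n + 1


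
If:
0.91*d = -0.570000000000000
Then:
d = -0.63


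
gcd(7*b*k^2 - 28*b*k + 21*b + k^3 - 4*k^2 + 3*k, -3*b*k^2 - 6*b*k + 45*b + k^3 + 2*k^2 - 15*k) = k - 3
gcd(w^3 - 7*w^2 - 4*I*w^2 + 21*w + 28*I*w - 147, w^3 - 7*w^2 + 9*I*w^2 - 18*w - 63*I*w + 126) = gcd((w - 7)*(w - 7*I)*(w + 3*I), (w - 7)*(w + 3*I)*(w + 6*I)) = w^2 + w*(-7 + 3*I) - 21*I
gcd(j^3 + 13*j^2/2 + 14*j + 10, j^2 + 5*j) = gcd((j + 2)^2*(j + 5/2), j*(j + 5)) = 1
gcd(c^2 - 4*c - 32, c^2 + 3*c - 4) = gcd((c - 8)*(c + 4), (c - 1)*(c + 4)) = c + 4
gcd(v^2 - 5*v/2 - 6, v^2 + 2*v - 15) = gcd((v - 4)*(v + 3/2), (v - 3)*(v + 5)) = 1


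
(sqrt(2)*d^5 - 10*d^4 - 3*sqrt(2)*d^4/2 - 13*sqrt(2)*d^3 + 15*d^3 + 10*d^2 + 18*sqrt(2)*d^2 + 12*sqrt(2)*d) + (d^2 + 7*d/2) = sqrt(2)*d^5 - 10*d^4 - 3*sqrt(2)*d^4/2 - 13*sqrt(2)*d^3 + 15*d^3 + 11*d^2 + 18*sqrt(2)*d^2 + 7*d/2 + 12*sqrt(2)*d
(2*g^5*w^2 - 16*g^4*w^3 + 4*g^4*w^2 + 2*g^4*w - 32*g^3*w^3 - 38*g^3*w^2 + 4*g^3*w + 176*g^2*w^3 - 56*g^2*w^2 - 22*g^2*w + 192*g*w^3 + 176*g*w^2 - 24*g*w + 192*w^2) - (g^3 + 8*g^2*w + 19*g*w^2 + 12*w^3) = 2*g^5*w^2 - 16*g^4*w^3 + 4*g^4*w^2 + 2*g^4*w - 32*g^3*w^3 - 38*g^3*w^2 + 4*g^3*w - g^3 + 176*g^2*w^3 - 56*g^2*w^2 - 30*g^2*w + 192*g*w^3 + 157*g*w^2 - 24*g*w - 12*w^3 + 192*w^2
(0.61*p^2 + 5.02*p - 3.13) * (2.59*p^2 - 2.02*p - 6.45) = 1.5799*p^4 + 11.7696*p^3 - 22.1816*p^2 - 26.0564*p + 20.1885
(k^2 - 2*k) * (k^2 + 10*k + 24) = k^4 + 8*k^3 + 4*k^2 - 48*k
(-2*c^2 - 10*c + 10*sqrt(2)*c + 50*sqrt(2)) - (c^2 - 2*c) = -3*c^2 - 8*c + 10*sqrt(2)*c + 50*sqrt(2)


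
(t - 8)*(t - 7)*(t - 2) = t^3 - 17*t^2 + 86*t - 112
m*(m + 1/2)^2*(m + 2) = m^4 + 3*m^3 + 9*m^2/4 + m/2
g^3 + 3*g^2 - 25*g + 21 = (g - 3)*(g - 1)*(g + 7)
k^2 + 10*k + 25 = (k + 5)^2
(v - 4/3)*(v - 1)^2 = v^3 - 10*v^2/3 + 11*v/3 - 4/3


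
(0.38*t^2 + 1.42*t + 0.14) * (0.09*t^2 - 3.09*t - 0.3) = 0.0342*t^4 - 1.0464*t^3 - 4.4892*t^2 - 0.8586*t - 0.042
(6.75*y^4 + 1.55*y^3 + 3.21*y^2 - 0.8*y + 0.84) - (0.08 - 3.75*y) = 6.75*y^4 + 1.55*y^3 + 3.21*y^2 + 2.95*y + 0.76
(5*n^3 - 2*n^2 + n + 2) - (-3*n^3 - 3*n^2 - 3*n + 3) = 8*n^3 + n^2 + 4*n - 1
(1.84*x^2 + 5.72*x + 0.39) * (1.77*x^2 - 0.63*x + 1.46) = 3.2568*x^4 + 8.9652*x^3 - 0.2269*x^2 + 8.1055*x + 0.5694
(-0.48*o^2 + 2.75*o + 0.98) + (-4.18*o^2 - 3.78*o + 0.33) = -4.66*o^2 - 1.03*o + 1.31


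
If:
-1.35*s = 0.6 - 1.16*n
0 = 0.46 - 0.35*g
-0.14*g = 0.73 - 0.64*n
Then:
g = 1.31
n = 1.43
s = 0.78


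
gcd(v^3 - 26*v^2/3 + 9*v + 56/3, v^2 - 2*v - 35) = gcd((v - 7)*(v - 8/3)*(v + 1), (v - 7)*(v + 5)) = v - 7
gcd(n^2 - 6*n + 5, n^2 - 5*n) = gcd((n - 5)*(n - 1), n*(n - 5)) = n - 5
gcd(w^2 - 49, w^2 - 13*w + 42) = w - 7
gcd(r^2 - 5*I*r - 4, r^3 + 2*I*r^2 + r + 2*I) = r - I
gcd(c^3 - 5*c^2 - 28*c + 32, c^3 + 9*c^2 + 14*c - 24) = c^2 + 3*c - 4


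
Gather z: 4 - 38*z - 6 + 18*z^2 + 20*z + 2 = 18*z^2 - 18*z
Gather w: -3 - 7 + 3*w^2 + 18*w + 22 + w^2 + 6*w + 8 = 4*w^2 + 24*w + 20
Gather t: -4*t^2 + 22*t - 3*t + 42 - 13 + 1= -4*t^2 + 19*t + 30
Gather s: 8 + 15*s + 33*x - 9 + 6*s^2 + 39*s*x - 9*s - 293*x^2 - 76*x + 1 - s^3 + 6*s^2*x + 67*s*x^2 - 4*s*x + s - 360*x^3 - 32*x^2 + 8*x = -s^3 + s^2*(6*x + 6) + s*(67*x^2 + 35*x + 7) - 360*x^3 - 325*x^2 - 35*x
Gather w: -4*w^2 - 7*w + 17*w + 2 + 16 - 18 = -4*w^2 + 10*w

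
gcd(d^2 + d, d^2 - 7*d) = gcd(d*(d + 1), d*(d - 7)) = d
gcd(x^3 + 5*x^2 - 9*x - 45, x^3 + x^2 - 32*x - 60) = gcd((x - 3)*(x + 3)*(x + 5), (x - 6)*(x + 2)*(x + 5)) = x + 5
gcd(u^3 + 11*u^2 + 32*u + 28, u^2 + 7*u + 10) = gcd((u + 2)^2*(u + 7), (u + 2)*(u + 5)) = u + 2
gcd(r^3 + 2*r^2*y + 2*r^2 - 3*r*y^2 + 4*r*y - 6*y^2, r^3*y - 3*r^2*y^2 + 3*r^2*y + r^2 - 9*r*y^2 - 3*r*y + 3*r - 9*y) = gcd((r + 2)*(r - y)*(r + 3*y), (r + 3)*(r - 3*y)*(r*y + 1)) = 1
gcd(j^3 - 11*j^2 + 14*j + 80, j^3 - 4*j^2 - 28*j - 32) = j^2 - 6*j - 16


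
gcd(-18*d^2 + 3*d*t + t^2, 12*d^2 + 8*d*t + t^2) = 6*d + t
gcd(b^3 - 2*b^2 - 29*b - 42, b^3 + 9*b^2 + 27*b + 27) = b + 3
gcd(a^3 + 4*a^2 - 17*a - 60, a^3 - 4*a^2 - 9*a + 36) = a^2 - a - 12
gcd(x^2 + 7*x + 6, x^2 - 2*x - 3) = x + 1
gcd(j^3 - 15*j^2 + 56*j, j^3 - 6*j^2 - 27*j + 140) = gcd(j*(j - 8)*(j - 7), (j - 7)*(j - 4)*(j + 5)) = j - 7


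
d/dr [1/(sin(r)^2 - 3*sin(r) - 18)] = (3 - 2*sin(r))*cos(r)/((sin(r) - 6)^2*(sin(r) + 3)^2)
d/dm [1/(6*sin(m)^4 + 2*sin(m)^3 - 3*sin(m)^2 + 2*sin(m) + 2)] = 2*(-12*sin(m)^3 - 3*sin(m)^2 + 3*sin(m) - 1)*cos(m)/(6*sin(m)^4 + 2*sin(m)^3 - 3*sin(m)^2 + 2*sin(m) + 2)^2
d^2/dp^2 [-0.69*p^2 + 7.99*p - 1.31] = -1.38000000000000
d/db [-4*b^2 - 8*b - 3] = -8*b - 8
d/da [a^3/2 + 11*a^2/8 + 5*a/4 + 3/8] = 3*a^2/2 + 11*a/4 + 5/4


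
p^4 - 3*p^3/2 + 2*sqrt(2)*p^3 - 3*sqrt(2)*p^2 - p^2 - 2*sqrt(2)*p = p*(p - 2)*(p + 1/2)*(p + 2*sqrt(2))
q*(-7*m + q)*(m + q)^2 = -7*m^3*q - 13*m^2*q^2 - 5*m*q^3 + q^4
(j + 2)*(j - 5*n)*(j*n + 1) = j^3*n - 5*j^2*n^2 + 2*j^2*n + j^2 - 10*j*n^2 - 5*j*n + 2*j - 10*n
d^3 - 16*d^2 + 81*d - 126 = (d - 7)*(d - 6)*(d - 3)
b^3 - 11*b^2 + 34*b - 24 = (b - 6)*(b - 4)*(b - 1)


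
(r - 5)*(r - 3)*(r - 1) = r^3 - 9*r^2 + 23*r - 15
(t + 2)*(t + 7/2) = t^2 + 11*t/2 + 7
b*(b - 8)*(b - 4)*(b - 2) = b^4 - 14*b^3 + 56*b^2 - 64*b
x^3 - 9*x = x*(x - 3)*(x + 3)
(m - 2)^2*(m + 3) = m^3 - m^2 - 8*m + 12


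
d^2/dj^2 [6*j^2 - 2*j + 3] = 12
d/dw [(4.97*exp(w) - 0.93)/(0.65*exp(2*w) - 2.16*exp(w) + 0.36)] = (-3.2305*exp(2*w) + 1.209*exp(w) - 0.2196)*exp(w)/(0.4225*exp(4*w) - 2.808*exp(3*w) + 5.1336*exp(2*w) - 1.5552*exp(w) + 0.1296)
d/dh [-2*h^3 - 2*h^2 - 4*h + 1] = -6*h^2 - 4*h - 4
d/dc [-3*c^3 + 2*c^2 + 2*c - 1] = -9*c^2 + 4*c + 2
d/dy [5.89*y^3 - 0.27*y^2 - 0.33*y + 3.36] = 17.67*y^2 - 0.54*y - 0.33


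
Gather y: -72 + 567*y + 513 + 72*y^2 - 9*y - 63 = 72*y^2 + 558*y + 378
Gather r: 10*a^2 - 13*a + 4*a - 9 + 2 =10*a^2 - 9*a - 7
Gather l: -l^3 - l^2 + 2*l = -l^3 - l^2 + 2*l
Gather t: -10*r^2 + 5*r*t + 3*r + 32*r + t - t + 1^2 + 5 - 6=-10*r^2 + 5*r*t + 35*r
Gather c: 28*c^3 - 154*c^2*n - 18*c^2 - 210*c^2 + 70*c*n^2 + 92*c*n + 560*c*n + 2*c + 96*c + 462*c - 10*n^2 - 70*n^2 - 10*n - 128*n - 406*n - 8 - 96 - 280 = 28*c^3 + c^2*(-154*n - 228) + c*(70*n^2 + 652*n + 560) - 80*n^2 - 544*n - 384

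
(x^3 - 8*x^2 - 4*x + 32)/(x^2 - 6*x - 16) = x - 2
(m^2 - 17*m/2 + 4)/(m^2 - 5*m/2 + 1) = (m - 8)/(m - 2)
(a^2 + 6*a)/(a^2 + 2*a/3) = 3*(a + 6)/(3*a + 2)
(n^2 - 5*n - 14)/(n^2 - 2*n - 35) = (n + 2)/(n + 5)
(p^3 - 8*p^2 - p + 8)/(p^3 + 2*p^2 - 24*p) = (p^3 - 8*p^2 - p + 8)/(p*(p^2 + 2*p - 24))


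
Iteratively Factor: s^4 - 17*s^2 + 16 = (s - 4)*(s^3 + 4*s^2 - s - 4) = (s - 4)*(s + 1)*(s^2 + 3*s - 4) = (s - 4)*(s - 1)*(s + 1)*(s + 4)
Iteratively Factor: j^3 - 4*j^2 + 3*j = (j)*(j^2 - 4*j + 3) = j*(j - 1)*(j - 3)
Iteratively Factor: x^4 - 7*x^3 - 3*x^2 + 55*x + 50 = (x - 5)*(x^3 - 2*x^2 - 13*x - 10) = (x - 5)^2*(x^2 + 3*x + 2) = (x - 5)^2*(x + 1)*(x + 2)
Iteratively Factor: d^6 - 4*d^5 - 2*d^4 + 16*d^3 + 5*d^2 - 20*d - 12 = (d - 2)*(d^5 - 2*d^4 - 6*d^3 + 4*d^2 + 13*d + 6) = (d - 2)*(d + 1)*(d^4 - 3*d^3 - 3*d^2 + 7*d + 6) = (d - 2)^2*(d + 1)*(d^3 - d^2 - 5*d - 3) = (d - 3)*(d - 2)^2*(d + 1)*(d^2 + 2*d + 1) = (d - 3)*(d - 2)^2*(d + 1)^2*(d + 1)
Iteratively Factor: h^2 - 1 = (h + 1)*(h - 1)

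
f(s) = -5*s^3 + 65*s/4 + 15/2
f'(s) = 65/4 - 15*s^2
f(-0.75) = -2.58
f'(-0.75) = 7.81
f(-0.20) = 4.29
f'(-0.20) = 15.65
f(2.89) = -66.23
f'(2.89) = -109.03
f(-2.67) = 59.28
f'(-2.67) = -90.68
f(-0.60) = -1.17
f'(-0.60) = 10.85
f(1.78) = 8.23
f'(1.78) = -31.28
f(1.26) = 17.97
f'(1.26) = -7.56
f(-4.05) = 273.84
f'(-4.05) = -229.79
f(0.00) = 7.50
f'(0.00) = 16.25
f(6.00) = -975.00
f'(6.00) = -523.75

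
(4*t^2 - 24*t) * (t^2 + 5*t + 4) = 4*t^4 - 4*t^3 - 104*t^2 - 96*t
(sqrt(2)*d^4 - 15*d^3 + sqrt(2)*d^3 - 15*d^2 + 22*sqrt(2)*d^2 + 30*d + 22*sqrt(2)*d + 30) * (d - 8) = sqrt(2)*d^5 - 15*d^4 - 7*sqrt(2)*d^4 + 14*sqrt(2)*d^3 + 105*d^3 - 154*sqrt(2)*d^2 + 150*d^2 - 176*sqrt(2)*d - 210*d - 240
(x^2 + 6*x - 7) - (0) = x^2 + 6*x - 7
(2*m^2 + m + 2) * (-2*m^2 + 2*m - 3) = -4*m^4 + 2*m^3 - 8*m^2 + m - 6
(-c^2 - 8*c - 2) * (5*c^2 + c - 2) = -5*c^4 - 41*c^3 - 16*c^2 + 14*c + 4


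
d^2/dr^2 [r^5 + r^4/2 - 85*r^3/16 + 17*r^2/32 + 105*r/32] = 20*r^3 + 6*r^2 - 255*r/8 + 17/16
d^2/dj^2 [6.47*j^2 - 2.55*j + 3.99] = 12.9400000000000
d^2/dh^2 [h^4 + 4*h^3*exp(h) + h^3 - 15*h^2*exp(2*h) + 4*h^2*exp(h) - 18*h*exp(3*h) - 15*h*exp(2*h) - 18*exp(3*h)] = 4*h^3*exp(h) - 60*h^2*exp(2*h) + 28*h^2*exp(h) + 12*h^2 - 162*h*exp(3*h) - 180*h*exp(2*h) + 40*h*exp(h) + 6*h - 270*exp(3*h) - 90*exp(2*h) + 8*exp(h)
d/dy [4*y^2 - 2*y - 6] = 8*y - 2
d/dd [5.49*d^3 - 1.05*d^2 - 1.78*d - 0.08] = 16.47*d^2 - 2.1*d - 1.78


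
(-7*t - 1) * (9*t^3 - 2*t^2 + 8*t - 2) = -63*t^4 + 5*t^3 - 54*t^2 + 6*t + 2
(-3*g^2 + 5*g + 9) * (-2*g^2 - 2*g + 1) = 6*g^4 - 4*g^3 - 31*g^2 - 13*g + 9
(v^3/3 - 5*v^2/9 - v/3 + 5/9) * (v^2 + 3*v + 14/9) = v^5/3 + 4*v^4/9 - 40*v^3/27 - 106*v^2/81 + 31*v/27 + 70/81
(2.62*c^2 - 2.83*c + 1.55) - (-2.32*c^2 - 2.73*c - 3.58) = 4.94*c^2 - 0.1*c + 5.13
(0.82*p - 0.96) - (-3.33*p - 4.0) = 4.15*p + 3.04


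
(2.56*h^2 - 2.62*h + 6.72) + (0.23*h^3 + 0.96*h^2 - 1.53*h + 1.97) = 0.23*h^3 + 3.52*h^2 - 4.15*h + 8.69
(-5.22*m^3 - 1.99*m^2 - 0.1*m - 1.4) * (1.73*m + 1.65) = -9.0306*m^4 - 12.0557*m^3 - 3.4565*m^2 - 2.587*m - 2.31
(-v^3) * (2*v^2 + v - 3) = -2*v^5 - v^4 + 3*v^3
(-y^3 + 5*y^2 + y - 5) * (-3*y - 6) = 3*y^4 - 9*y^3 - 33*y^2 + 9*y + 30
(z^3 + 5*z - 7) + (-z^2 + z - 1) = z^3 - z^2 + 6*z - 8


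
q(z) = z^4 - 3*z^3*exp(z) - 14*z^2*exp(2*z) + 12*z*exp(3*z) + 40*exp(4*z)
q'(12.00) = 112269688664663486857863.61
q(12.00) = 28067564412330397628864.41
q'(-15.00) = -13500.00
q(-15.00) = 50625.00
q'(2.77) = 10755303.66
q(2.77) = 2701216.76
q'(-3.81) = -220.59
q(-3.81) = 214.29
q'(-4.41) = -342.13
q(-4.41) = 381.32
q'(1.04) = 10862.99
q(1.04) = 2715.90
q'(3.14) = 46932554.86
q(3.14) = 11786175.39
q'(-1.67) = -21.95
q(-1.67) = 8.94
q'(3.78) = 601201784.38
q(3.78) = 150857019.76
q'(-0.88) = -0.93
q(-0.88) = 0.01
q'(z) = -3*z^3*exp(z) + 4*z^3 - 28*z^2*exp(2*z) - 9*z^2*exp(z) + 36*z*exp(3*z) - 28*z*exp(2*z) + 160*exp(4*z) + 12*exp(3*z)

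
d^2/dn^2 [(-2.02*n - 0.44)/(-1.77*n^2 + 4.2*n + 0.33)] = ((15.4104 - 21.4524*n)*(-1.77*n^2 + 4.2*n + 0.33) - (2.02*n + 0.44)*(3.54*n - 4.2)*(7.08*n - 8.4))/(-1.77*n^2 + 4.2*n + 0.33)^3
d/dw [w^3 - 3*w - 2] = 3*w^2 - 3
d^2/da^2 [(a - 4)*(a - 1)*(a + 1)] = 6*a - 8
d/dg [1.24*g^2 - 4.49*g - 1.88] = 2.48*g - 4.49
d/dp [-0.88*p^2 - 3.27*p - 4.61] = -1.76*p - 3.27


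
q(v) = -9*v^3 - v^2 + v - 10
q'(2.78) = -213.23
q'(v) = -27*v^2 - 2*v + 1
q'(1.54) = -66.11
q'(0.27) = -1.51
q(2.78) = -208.31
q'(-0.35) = -1.61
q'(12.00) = -3911.00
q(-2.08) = 64.58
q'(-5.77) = -886.37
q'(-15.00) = -6044.00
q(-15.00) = 30125.00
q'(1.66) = -76.72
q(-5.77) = 1679.84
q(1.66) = -52.26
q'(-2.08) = -111.65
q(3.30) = -341.02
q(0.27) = -9.98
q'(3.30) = -299.63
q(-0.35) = -10.09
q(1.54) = -43.70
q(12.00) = -15694.00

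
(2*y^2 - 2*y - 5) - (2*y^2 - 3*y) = y - 5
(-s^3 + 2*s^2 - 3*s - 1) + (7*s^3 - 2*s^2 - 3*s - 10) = 6*s^3 - 6*s - 11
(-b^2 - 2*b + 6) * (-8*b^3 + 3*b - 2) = 8*b^5 + 16*b^4 - 51*b^3 - 4*b^2 + 22*b - 12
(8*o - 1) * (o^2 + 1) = 8*o^3 - o^2 + 8*o - 1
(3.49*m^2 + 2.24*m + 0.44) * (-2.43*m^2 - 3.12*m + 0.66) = -8.4807*m^4 - 16.332*m^3 - 5.7546*m^2 + 0.1056*m + 0.2904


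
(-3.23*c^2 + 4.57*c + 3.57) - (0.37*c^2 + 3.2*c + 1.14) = -3.6*c^2 + 1.37*c + 2.43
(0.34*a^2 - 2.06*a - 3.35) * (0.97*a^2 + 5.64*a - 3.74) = 0.3298*a^4 - 0.0806*a^3 - 16.1395*a^2 - 11.1896*a + 12.529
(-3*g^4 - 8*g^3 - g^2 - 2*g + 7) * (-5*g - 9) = 15*g^5 + 67*g^4 + 77*g^3 + 19*g^2 - 17*g - 63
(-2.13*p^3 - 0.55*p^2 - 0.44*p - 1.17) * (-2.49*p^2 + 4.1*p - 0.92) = 5.3037*p^5 - 7.3635*p^4 + 0.8002*p^3 + 1.6153*p^2 - 4.3922*p + 1.0764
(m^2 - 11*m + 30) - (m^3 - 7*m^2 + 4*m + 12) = -m^3 + 8*m^2 - 15*m + 18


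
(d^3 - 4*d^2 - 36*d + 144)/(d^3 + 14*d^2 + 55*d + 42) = (d^2 - 10*d + 24)/(d^2 + 8*d + 7)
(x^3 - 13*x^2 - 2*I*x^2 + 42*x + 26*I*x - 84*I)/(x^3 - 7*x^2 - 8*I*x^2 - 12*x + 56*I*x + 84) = (x - 6)/(x - 6*I)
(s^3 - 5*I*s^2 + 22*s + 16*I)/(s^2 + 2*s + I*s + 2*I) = (s^2 - 6*I*s + 16)/(s + 2)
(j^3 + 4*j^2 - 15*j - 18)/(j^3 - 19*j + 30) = (j^2 + 7*j + 6)/(j^2 + 3*j - 10)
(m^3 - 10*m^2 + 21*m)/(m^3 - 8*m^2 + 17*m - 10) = m*(m^2 - 10*m + 21)/(m^3 - 8*m^2 + 17*m - 10)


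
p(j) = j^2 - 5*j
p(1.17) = -4.48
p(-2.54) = 19.15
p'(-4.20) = -13.40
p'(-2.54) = -10.08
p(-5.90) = 64.31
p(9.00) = 36.00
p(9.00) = 36.00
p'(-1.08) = -7.16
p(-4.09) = 37.18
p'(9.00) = 13.00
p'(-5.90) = -16.80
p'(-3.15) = -11.30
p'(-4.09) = -13.18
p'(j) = 2*j - 5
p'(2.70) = 0.40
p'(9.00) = 13.00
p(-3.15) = 25.67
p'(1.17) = -2.66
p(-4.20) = 38.64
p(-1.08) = 6.57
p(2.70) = -6.21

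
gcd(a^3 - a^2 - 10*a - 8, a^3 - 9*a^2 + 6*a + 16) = a + 1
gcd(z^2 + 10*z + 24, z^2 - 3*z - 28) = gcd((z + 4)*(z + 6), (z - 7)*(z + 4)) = z + 4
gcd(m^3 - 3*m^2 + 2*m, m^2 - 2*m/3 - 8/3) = m - 2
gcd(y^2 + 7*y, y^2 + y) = y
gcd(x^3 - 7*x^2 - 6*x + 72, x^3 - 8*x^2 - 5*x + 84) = x^2 - x - 12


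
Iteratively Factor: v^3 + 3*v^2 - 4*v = (v + 4)*(v^2 - v) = v*(v + 4)*(v - 1)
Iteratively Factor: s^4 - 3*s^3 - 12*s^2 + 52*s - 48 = (s - 2)*(s^3 - s^2 - 14*s + 24) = (s - 3)*(s - 2)*(s^2 + 2*s - 8) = (s - 3)*(s - 2)*(s + 4)*(s - 2)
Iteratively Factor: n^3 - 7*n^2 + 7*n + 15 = (n - 5)*(n^2 - 2*n - 3) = (n - 5)*(n - 3)*(n + 1)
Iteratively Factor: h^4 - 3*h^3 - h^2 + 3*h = (h - 3)*(h^3 - h) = h*(h - 3)*(h^2 - 1) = h*(h - 3)*(h + 1)*(h - 1)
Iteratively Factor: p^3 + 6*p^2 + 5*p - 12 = (p + 3)*(p^2 + 3*p - 4) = (p + 3)*(p + 4)*(p - 1)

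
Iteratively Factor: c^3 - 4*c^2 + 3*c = (c)*(c^2 - 4*c + 3) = c*(c - 3)*(c - 1)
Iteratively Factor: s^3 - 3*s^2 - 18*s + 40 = (s + 4)*(s^2 - 7*s + 10) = (s - 2)*(s + 4)*(s - 5)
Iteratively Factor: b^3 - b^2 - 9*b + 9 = (b - 3)*(b^2 + 2*b - 3) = (b - 3)*(b + 3)*(b - 1)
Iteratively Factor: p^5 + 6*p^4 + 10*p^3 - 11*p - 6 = (p + 1)*(p^4 + 5*p^3 + 5*p^2 - 5*p - 6) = (p - 1)*(p + 1)*(p^3 + 6*p^2 + 11*p + 6) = (p - 1)*(p + 1)^2*(p^2 + 5*p + 6) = (p - 1)*(p + 1)^2*(p + 2)*(p + 3)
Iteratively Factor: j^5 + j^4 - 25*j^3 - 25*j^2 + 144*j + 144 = (j + 3)*(j^4 - 2*j^3 - 19*j^2 + 32*j + 48) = (j + 3)*(j + 4)*(j^3 - 6*j^2 + 5*j + 12) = (j - 3)*(j + 3)*(j + 4)*(j^2 - 3*j - 4) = (j - 4)*(j - 3)*(j + 3)*(j + 4)*(j + 1)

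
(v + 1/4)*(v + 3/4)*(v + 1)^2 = v^4 + 3*v^3 + 51*v^2/16 + 11*v/8 + 3/16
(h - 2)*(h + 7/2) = h^2 + 3*h/2 - 7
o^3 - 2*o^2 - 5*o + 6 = (o - 3)*(o - 1)*(o + 2)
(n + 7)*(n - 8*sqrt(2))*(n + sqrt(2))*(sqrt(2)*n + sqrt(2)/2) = sqrt(2)*n^4 - 14*n^3 + 15*sqrt(2)*n^3/2 - 105*n^2 - 25*sqrt(2)*n^2/2 - 120*sqrt(2)*n - 49*n - 56*sqrt(2)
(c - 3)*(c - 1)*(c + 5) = c^3 + c^2 - 17*c + 15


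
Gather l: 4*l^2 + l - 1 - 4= 4*l^2 + l - 5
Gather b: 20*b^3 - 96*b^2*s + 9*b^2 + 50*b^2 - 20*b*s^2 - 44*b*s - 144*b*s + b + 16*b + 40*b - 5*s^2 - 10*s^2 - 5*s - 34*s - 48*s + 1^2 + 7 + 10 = 20*b^3 + b^2*(59 - 96*s) + b*(-20*s^2 - 188*s + 57) - 15*s^2 - 87*s + 18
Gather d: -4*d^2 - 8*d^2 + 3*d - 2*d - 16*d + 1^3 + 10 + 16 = -12*d^2 - 15*d + 27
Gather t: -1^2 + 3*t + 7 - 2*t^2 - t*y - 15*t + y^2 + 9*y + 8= -2*t^2 + t*(-y - 12) + y^2 + 9*y + 14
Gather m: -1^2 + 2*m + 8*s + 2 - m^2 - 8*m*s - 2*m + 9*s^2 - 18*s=-m^2 - 8*m*s + 9*s^2 - 10*s + 1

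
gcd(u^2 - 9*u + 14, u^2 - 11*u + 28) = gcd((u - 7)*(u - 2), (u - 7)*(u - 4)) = u - 7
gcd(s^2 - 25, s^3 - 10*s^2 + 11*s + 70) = s - 5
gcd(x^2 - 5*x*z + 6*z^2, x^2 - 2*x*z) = x - 2*z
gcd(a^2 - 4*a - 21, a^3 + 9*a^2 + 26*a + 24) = a + 3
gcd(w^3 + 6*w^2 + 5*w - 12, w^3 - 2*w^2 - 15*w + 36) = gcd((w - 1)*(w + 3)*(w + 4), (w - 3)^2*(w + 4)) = w + 4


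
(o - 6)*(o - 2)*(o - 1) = o^3 - 9*o^2 + 20*o - 12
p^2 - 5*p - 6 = (p - 6)*(p + 1)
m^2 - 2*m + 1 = (m - 1)^2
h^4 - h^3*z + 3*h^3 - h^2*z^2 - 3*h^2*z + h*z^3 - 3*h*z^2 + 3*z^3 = (h + 3)*(h - z)^2*(h + z)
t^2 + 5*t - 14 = (t - 2)*(t + 7)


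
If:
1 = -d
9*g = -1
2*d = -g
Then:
No Solution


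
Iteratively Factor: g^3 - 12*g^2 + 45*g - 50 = (g - 5)*(g^2 - 7*g + 10) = (g - 5)*(g - 2)*(g - 5)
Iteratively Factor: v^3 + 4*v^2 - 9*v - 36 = (v + 4)*(v^2 - 9) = (v - 3)*(v + 4)*(v + 3)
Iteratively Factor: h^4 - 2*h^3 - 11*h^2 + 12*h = (h)*(h^3 - 2*h^2 - 11*h + 12) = h*(h + 3)*(h^2 - 5*h + 4) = h*(h - 4)*(h + 3)*(h - 1)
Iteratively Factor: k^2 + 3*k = (k)*(k + 3)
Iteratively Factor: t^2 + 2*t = (t)*(t + 2)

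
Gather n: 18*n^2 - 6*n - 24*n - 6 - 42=18*n^2 - 30*n - 48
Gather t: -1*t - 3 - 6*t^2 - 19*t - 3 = -6*t^2 - 20*t - 6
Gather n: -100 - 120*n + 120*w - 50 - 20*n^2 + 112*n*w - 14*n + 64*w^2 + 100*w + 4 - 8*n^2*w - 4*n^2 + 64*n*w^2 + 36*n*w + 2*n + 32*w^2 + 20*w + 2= n^2*(-8*w - 24) + n*(64*w^2 + 148*w - 132) + 96*w^2 + 240*w - 144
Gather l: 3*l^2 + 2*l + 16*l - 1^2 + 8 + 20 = 3*l^2 + 18*l + 27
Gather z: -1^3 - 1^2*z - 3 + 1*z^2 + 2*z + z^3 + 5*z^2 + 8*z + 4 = z^3 + 6*z^2 + 9*z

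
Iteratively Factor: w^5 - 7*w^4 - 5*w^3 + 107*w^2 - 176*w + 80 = (w - 5)*(w^4 - 2*w^3 - 15*w^2 + 32*w - 16) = (w - 5)*(w + 4)*(w^3 - 6*w^2 + 9*w - 4) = (w - 5)*(w - 1)*(w + 4)*(w^2 - 5*w + 4) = (w - 5)*(w - 1)^2*(w + 4)*(w - 4)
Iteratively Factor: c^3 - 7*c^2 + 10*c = (c)*(c^2 - 7*c + 10) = c*(c - 5)*(c - 2)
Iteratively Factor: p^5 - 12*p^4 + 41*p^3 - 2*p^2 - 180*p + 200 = (p - 5)*(p^4 - 7*p^3 + 6*p^2 + 28*p - 40) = (p - 5)*(p - 2)*(p^3 - 5*p^2 - 4*p + 20) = (p - 5)*(p - 2)*(p + 2)*(p^2 - 7*p + 10) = (p - 5)^2*(p - 2)*(p + 2)*(p - 2)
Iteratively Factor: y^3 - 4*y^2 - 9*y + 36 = (y + 3)*(y^2 - 7*y + 12) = (y - 3)*(y + 3)*(y - 4)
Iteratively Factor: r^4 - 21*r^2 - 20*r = (r + 1)*(r^3 - r^2 - 20*r) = (r + 1)*(r + 4)*(r^2 - 5*r) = r*(r + 1)*(r + 4)*(r - 5)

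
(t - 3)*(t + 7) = t^2 + 4*t - 21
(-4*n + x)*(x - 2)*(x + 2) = -4*n*x^2 + 16*n + x^3 - 4*x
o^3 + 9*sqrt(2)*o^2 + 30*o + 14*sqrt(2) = (o + sqrt(2))^2*(o + 7*sqrt(2))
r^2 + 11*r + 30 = (r + 5)*(r + 6)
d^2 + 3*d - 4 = (d - 1)*(d + 4)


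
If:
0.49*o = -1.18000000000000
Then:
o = -2.41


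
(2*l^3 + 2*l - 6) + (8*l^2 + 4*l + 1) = 2*l^3 + 8*l^2 + 6*l - 5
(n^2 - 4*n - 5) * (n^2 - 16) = n^4 - 4*n^3 - 21*n^2 + 64*n + 80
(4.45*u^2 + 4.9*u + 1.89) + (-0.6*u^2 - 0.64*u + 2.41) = 3.85*u^2 + 4.26*u + 4.3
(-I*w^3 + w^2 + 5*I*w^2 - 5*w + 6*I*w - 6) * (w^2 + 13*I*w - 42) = -I*w^5 + 14*w^4 + 5*I*w^4 - 70*w^3 + 61*I*w^3 - 126*w^2 - 275*I*w^2 + 210*w - 330*I*w + 252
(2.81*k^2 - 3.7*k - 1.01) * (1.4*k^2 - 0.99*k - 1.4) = 3.934*k^4 - 7.9619*k^3 - 1.685*k^2 + 6.1799*k + 1.414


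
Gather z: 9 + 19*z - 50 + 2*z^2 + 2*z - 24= 2*z^2 + 21*z - 65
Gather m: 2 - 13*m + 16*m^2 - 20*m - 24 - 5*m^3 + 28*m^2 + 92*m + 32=-5*m^3 + 44*m^2 + 59*m + 10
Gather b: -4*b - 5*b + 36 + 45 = 81 - 9*b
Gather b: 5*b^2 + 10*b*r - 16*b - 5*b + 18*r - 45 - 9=5*b^2 + b*(10*r - 21) + 18*r - 54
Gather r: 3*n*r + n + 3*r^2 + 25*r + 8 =n + 3*r^2 + r*(3*n + 25) + 8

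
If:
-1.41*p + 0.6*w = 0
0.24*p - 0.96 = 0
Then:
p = 4.00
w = 9.40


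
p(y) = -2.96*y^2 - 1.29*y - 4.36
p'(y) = -5.92*y - 1.29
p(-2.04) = -14.05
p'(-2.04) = 10.79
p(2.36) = -23.89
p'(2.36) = -15.26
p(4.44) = -68.44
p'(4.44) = -27.57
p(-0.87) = -5.48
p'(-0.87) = 3.86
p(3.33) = -41.48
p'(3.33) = -21.00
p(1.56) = -13.58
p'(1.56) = -10.53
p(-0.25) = -4.22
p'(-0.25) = 0.19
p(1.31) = -11.13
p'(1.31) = -9.05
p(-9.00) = -232.51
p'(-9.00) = 51.99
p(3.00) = -34.87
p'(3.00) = -19.05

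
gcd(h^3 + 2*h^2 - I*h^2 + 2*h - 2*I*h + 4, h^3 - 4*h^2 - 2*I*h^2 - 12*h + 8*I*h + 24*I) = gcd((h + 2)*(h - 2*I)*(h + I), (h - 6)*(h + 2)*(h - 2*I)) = h^2 + h*(2 - 2*I) - 4*I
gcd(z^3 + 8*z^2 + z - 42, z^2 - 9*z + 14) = z - 2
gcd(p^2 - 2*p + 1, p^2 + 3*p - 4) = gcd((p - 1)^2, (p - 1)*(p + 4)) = p - 1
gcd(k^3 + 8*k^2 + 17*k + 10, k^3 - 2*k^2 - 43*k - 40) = k^2 + 6*k + 5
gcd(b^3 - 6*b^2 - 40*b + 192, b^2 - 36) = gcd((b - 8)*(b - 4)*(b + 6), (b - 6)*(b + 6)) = b + 6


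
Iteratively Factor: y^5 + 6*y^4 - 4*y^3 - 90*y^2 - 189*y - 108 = (y + 3)*(y^4 + 3*y^3 - 13*y^2 - 51*y - 36) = (y + 3)^2*(y^3 - 13*y - 12) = (y + 3)^3*(y^2 - 3*y - 4) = (y + 1)*(y + 3)^3*(y - 4)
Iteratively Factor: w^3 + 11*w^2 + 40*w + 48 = (w + 4)*(w^2 + 7*w + 12) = (w + 4)^2*(w + 3)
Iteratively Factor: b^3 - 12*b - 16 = (b - 4)*(b^2 + 4*b + 4) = (b - 4)*(b + 2)*(b + 2)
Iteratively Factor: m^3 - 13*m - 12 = (m - 4)*(m^2 + 4*m + 3) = (m - 4)*(m + 3)*(m + 1)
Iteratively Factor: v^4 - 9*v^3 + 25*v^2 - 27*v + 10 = (v - 2)*(v^3 - 7*v^2 + 11*v - 5) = (v - 2)*(v - 1)*(v^2 - 6*v + 5) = (v - 2)*(v - 1)^2*(v - 5)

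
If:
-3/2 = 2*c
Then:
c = -3/4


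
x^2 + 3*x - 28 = (x - 4)*(x + 7)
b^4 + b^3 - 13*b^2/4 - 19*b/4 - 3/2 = (b - 2)*(b + 1/2)*(b + 1)*(b + 3/2)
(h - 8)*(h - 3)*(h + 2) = h^3 - 9*h^2 + 2*h + 48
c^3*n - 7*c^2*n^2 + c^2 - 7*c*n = c*(c - 7*n)*(c*n + 1)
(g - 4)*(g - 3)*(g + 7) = g^3 - 37*g + 84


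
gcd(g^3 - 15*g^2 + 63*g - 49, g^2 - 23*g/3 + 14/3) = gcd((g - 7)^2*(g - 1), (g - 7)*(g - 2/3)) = g - 7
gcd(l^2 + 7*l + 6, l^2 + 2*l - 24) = l + 6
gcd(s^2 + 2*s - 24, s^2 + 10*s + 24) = s + 6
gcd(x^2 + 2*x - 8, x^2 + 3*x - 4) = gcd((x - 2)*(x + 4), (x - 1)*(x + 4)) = x + 4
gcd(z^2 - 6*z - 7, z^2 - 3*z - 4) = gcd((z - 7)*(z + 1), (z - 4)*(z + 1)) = z + 1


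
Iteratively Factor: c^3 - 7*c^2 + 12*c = (c - 4)*(c^2 - 3*c) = c*(c - 4)*(c - 3)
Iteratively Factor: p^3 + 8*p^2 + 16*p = (p + 4)*(p^2 + 4*p) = p*(p + 4)*(p + 4)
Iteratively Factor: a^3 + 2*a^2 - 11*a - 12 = (a - 3)*(a^2 + 5*a + 4) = (a - 3)*(a + 1)*(a + 4)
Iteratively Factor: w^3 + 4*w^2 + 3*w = (w + 1)*(w^2 + 3*w) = (w + 1)*(w + 3)*(w)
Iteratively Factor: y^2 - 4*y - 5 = (y - 5)*(y + 1)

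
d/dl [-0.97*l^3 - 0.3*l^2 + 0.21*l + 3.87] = -2.91*l^2 - 0.6*l + 0.21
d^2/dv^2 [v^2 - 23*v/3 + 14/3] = 2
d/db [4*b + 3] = 4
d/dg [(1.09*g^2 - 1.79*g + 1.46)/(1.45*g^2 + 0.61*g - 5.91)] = (3.2604*g^2 - 17.1178*g + 9.6883)/(2.1025*g^4 + 1.769*g^3 - 16.7669*g^2 - 7.2102*g + 34.9281)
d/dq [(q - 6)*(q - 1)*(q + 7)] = 3*q^2 - 43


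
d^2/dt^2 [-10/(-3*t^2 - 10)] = 60*(9*t^2 - 10)/(3*t^2 + 10)^3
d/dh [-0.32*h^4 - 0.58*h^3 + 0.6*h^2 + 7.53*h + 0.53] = -1.28*h^3 - 1.74*h^2 + 1.2*h + 7.53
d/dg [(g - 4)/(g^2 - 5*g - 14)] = (g^2 - 5*g - (g - 4)*(2*g - 5) - 14)/(-g^2 + 5*g + 14)^2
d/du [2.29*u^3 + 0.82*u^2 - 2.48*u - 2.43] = 6.87*u^2 + 1.64*u - 2.48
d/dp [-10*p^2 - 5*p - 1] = -20*p - 5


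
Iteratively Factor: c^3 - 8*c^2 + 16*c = (c - 4)*(c^2 - 4*c) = c*(c - 4)*(c - 4)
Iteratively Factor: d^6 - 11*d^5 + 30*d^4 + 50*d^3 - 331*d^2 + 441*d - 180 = (d - 3)*(d^5 - 8*d^4 + 6*d^3 + 68*d^2 - 127*d + 60) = (d - 3)*(d - 1)*(d^4 - 7*d^3 - d^2 + 67*d - 60) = (d - 5)*(d - 3)*(d - 1)*(d^3 - 2*d^2 - 11*d + 12) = (d - 5)*(d - 4)*(d - 3)*(d - 1)*(d^2 + 2*d - 3) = (d - 5)*(d - 4)*(d - 3)*(d - 1)*(d + 3)*(d - 1)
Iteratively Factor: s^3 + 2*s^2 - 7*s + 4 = (s - 1)*(s^2 + 3*s - 4) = (s - 1)*(s + 4)*(s - 1)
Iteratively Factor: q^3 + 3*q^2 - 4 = (q + 2)*(q^2 + q - 2) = (q - 1)*(q + 2)*(q + 2)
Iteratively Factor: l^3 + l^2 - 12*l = (l + 4)*(l^2 - 3*l) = (l - 3)*(l + 4)*(l)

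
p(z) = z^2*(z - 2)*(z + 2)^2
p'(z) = z^2*(z - 2)*(2*z + 4) + z^2*(z + 2)^2 + 2*z*(z - 2)*(z + 2)^2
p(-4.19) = -521.20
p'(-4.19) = 808.97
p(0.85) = -6.75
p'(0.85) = -14.75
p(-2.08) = -0.11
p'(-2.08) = 2.96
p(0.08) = -0.05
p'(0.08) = -1.35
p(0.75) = -5.32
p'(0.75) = -13.79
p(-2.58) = -10.26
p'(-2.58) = 45.55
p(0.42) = -1.63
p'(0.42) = -8.09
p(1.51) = -13.76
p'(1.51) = 2.02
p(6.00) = 9216.00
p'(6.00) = 7680.00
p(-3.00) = -45.00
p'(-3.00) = 129.00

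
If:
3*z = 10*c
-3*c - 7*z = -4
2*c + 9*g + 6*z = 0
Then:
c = 12/79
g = -88/237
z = 40/79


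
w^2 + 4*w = w*(w + 4)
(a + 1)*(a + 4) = a^2 + 5*a + 4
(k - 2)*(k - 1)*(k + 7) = k^3 + 4*k^2 - 19*k + 14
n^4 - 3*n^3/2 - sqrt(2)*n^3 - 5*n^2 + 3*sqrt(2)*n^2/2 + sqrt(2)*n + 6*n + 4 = (n - 2)*(n + 1/2)*(n - 2*sqrt(2))*(n + sqrt(2))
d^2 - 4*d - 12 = (d - 6)*(d + 2)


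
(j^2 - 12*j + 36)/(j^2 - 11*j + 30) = (j - 6)/(j - 5)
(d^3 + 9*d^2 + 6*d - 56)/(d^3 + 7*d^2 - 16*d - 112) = (d - 2)/(d - 4)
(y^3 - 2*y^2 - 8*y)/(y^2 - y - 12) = y*(y + 2)/(y + 3)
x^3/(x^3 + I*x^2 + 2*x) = x^2/(x^2 + I*x + 2)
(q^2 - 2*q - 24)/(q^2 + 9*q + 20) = (q - 6)/(q + 5)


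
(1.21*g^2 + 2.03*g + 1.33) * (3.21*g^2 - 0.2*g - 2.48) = 3.8841*g^4 + 6.2743*g^3 + 0.8625*g^2 - 5.3004*g - 3.2984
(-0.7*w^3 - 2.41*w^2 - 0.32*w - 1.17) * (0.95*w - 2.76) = -0.665*w^4 - 0.3575*w^3 + 6.3476*w^2 - 0.2283*w + 3.2292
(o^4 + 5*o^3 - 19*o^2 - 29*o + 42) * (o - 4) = o^5 + o^4 - 39*o^3 + 47*o^2 + 158*o - 168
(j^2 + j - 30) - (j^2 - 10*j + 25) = 11*j - 55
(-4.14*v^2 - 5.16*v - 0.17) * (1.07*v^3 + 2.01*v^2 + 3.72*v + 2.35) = -4.4298*v^5 - 13.8426*v^4 - 25.9543*v^3 - 29.2659*v^2 - 12.7584*v - 0.3995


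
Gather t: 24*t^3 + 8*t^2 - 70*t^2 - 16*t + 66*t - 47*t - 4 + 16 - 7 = 24*t^3 - 62*t^2 + 3*t + 5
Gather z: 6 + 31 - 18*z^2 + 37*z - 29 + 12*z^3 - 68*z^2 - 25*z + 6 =12*z^3 - 86*z^2 + 12*z + 14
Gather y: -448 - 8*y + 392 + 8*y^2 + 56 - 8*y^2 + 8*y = 0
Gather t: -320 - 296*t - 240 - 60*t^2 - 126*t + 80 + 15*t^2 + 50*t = -45*t^2 - 372*t - 480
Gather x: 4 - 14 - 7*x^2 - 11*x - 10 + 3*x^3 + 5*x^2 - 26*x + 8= 3*x^3 - 2*x^2 - 37*x - 12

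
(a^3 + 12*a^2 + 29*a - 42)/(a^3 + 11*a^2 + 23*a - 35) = (a + 6)/(a + 5)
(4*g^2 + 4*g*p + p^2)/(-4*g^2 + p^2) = (2*g + p)/(-2*g + p)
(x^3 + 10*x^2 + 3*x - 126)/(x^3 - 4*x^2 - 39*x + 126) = (x + 7)/(x - 7)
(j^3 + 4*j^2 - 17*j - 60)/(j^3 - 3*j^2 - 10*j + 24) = (j + 5)/(j - 2)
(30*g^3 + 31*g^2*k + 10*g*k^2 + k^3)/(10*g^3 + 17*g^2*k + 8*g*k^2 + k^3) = (3*g + k)/(g + k)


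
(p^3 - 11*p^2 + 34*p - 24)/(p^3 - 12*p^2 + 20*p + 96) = (p^2 - 5*p + 4)/(p^2 - 6*p - 16)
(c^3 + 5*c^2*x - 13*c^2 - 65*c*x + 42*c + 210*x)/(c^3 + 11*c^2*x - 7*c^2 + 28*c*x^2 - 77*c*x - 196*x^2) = (c^2 + 5*c*x - 6*c - 30*x)/(c^2 + 11*c*x + 28*x^2)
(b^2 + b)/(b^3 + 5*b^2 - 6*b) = (b + 1)/(b^2 + 5*b - 6)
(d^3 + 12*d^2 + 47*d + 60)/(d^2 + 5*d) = d + 7 + 12/d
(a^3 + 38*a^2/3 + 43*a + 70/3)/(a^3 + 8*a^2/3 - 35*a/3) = (3*a^2 + 23*a + 14)/(a*(3*a - 7))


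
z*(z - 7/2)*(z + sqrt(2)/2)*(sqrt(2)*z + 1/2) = sqrt(2)*z^4 - 7*sqrt(2)*z^3/2 + 3*z^3/2 - 21*z^2/4 + sqrt(2)*z^2/4 - 7*sqrt(2)*z/8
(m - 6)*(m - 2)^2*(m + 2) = m^4 - 8*m^3 + 8*m^2 + 32*m - 48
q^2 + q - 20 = (q - 4)*(q + 5)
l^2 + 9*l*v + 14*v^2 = (l + 2*v)*(l + 7*v)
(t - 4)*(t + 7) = t^2 + 3*t - 28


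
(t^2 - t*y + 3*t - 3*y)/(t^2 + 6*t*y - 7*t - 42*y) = (t^2 - t*y + 3*t - 3*y)/(t^2 + 6*t*y - 7*t - 42*y)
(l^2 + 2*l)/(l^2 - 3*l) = (l + 2)/(l - 3)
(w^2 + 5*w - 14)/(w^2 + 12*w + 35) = (w - 2)/(w + 5)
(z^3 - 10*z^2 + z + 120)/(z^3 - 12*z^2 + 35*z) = (z^2 - 5*z - 24)/(z*(z - 7))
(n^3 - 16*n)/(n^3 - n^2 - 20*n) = (n - 4)/(n - 5)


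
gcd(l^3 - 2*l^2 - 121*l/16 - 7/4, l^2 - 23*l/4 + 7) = l - 4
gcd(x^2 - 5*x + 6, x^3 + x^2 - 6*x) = x - 2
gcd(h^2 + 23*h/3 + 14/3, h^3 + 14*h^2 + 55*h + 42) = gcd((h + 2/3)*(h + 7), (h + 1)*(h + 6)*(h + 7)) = h + 7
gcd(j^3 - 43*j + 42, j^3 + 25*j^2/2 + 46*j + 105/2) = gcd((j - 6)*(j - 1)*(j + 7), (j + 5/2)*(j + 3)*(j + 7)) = j + 7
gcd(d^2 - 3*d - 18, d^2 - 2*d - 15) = d + 3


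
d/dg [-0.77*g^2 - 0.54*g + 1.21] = -1.54*g - 0.54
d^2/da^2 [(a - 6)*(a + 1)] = 2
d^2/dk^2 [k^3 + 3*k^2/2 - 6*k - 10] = 6*k + 3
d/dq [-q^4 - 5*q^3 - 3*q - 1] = -4*q^3 - 15*q^2 - 3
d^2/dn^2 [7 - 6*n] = 0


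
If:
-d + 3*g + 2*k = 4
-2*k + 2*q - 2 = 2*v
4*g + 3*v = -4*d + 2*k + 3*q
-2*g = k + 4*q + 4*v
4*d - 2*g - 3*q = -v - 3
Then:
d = 113/274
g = 295/274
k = 81/137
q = 62/137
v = -156/137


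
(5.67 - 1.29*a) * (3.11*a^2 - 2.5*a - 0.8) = -4.0119*a^3 + 20.8587*a^2 - 13.143*a - 4.536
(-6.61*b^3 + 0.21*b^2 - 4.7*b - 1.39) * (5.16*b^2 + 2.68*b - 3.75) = -34.1076*b^5 - 16.6312*b^4 + 1.0983*b^3 - 20.5559*b^2 + 13.8998*b + 5.2125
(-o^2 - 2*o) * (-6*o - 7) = 6*o^3 + 19*o^2 + 14*o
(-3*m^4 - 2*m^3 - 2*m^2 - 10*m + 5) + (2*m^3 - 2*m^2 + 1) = -3*m^4 - 4*m^2 - 10*m + 6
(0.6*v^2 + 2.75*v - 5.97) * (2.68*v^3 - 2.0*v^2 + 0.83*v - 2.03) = 1.608*v^5 + 6.17*v^4 - 21.0016*v^3 + 13.0045*v^2 - 10.5376*v + 12.1191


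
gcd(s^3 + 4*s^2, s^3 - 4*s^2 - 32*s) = s^2 + 4*s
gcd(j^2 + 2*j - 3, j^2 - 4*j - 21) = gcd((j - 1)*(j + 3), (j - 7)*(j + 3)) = j + 3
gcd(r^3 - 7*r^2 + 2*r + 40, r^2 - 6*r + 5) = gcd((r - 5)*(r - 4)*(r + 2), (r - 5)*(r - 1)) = r - 5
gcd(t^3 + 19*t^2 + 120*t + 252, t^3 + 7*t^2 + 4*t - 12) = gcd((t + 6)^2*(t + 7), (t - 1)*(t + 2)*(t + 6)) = t + 6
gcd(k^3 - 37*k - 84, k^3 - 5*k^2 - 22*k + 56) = k^2 - 3*k - 28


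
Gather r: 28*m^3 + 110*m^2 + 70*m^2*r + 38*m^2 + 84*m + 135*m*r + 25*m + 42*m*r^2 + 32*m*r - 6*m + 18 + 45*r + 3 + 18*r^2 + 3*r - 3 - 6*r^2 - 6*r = 28*m^3 + 148*m^2 + 103*m + r^2*(42*m + 12) + r*(70*m^2 + 167*m + 42) + 18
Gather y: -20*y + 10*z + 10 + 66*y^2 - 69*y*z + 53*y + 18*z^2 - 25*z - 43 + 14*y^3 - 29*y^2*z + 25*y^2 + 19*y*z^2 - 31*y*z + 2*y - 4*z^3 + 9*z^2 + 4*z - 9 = 14*y^3 + y^2*(91 - 29*z) + y*(19*z^2 - 100*z + 35) - 4*z^3 + 27*z^2 - 11*z - 42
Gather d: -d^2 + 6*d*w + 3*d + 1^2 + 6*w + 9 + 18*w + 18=-d^2 + d*(6*w + 3) + 24*w + 28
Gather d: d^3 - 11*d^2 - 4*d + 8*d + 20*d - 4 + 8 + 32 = d^3 - 11*d^2 + 24*d + 36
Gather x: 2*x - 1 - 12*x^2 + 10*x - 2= -12*x^2 + 12*x - 3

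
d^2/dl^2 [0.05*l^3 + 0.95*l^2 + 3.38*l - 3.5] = 0.3*l + 1.9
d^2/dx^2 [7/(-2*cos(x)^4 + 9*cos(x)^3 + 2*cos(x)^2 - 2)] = 7*(-(1 - cos(4*x))*(27*cos(x) - 4*cos(2*x))^2 + (2*cos(x)^4 - 9*cos(x)^3 - 2*cos(x)^2 + 2)*(-32*(1 - cos(2*x))^2 + 27*cos(x) - 64*cos(2*x) + 81*cos(3*x) + 48))/(4*(2*cos(x)^4 - 9*cos(x)^3 - 2*cos(x)^2 + 2)^3)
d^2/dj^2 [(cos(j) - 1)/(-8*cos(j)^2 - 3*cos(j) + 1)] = (144*(1 - cos(2*j))^2*cos(j) - 70*(1 - cos(2*j))^2 - 52*cos(j) - 107*cos(2*j) + 90*cos(3*j) - 32*cos(5*j) + 201)/(3*cos(j) + 4*cos(2*j) + 3)^3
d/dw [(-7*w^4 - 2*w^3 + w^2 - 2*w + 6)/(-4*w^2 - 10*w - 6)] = (28*w^5 + 109*w^4 + 104*w^3 + 9*w^2 + 18*w + 36)/(2*(4*w^4 + 20*w^3 + 37*w^2 + 30*w + 9))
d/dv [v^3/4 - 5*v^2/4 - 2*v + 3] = 3*v^2/4 - 5*v/2 - 2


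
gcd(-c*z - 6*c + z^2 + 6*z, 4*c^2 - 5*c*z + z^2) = -c + z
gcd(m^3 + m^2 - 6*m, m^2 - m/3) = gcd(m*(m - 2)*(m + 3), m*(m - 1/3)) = m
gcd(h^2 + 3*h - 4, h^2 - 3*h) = 1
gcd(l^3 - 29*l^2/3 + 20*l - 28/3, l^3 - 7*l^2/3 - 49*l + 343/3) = l - 7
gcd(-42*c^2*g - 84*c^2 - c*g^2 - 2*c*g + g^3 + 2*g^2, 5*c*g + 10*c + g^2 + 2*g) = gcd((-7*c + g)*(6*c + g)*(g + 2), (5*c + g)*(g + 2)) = g + 2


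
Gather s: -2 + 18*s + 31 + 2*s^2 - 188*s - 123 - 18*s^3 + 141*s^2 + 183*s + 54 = -18*s^3 + 143*s^2 + 13*s - 40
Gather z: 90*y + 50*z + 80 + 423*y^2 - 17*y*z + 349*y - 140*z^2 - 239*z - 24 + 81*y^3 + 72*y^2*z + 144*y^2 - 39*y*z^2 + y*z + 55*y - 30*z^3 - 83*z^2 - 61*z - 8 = 81*y^3 + 567*y^2 + 494*y - 30*z^3 + z^2*(-39*y - 223) + z*(72*y^2 - 16*y - 250) + 48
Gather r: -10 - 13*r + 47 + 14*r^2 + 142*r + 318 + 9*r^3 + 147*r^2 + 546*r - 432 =9*r^3 + 161*r^2 + 675*r - 77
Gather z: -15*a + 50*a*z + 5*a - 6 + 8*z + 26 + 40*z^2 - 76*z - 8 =-10*a + 40*z^2 + z*(50*a - 68) + 12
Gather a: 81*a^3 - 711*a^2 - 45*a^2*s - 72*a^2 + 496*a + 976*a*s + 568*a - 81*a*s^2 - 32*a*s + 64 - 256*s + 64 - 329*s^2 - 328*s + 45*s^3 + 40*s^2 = 81*a^3 + a^2*(-45*s - 783) + a*(-81*s^2 + 944*s + 1064) + 45*s^3 - 289*s^2 - 584*s + 128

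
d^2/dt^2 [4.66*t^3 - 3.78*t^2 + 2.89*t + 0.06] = 27.96*t - 7.56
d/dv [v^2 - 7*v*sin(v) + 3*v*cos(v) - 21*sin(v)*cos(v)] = -3*v*sin(v) - 7*v*cos(v) + 2*v - 7*sin(v) + 3*cos(v) - 21*cos(2*v)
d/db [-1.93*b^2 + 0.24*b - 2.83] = 0.24 - 3.86*b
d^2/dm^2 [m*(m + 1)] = 2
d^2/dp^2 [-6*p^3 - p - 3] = -36*p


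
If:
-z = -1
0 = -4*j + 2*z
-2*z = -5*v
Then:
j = 1/2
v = 2/5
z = 1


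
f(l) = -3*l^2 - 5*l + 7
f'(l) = -6*l - 5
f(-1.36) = 8.25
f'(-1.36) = 3.16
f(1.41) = -6.01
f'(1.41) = -13.46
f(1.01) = -1.11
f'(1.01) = -11.06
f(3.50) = -47.25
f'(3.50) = -26.00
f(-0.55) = 8.84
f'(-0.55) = -1.70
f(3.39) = -44.43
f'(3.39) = -25.34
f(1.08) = -1.90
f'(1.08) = -11.48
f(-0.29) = 8.20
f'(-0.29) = -3.26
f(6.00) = -131.00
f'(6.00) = -41.00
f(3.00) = -35.00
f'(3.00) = -23.00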